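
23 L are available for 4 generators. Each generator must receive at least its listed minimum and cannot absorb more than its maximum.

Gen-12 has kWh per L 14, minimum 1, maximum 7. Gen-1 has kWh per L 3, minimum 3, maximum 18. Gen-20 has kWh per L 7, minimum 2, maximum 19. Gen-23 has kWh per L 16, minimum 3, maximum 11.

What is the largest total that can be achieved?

297

Meeting every minimum uses 1+3+2+3 = 9 L, leaving 14.
Highest kWh per L first: Gen-23 16 > Gen-12 14 > Gen-20 7 > Gen-1 3.
Gen-23: +8 to 11 (cap) → 6 left.
Gen-12 takes 6 more to reach its cap of 7 → 0 left.
Total = 14×7 + 3×3 + 7×2 + 16×11 = 297.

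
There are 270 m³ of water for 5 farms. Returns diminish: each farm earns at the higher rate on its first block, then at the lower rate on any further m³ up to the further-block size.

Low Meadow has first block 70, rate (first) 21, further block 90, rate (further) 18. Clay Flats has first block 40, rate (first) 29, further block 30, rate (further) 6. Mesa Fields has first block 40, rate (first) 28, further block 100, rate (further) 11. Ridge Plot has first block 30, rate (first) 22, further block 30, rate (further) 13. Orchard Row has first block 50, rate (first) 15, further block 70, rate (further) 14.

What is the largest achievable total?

Treat each block as its own option and order by rate: Clay Flats/tier1 29 > Mesa Fields/tier1 28 > Ridge Plot/tier1 22 > Low Meadow/tier1 21 > Low Meadow/tier2 18 > Orchard Row/tier1 15 > Orchard Row/tier2 14 > Ridge Plot/tier2 13 > Mesa Fields/tier2 11 > Clay Flats/tier2 6.
Fill Clay Flats tier1 block (40 at 29) — 230 left.
Mesa Fields tier1 at 28: fill all 40 — 190 left.
Ridge Plot tier1 at 22: fill all 30 — 160 left.
Fill Low Meadow tier1 block (70 at 21) — 90 left.
Low Meadow/tier2 (18): +90 — 0 left.
Total = 29×40 + 28×40 + 22×30 + 21×70 + 18×90 = 6030.

6030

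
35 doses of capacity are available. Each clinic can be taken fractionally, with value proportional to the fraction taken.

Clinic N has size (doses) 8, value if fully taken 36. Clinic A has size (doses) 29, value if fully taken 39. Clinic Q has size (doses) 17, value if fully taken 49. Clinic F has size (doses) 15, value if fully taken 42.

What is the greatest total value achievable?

Rank by value-to-size ratio: Clinic N 36/8≈4.5, Clinic Q 49/17≈2.88, Clinic F 42/15≈2.8, Clinic A 39/29≈1.34.
Clinic N: take in full, 8 doses for value 36 — 27 left.
All 17 doses of Clinic Q fit (value 49) — 10 remain.
10 doses left: a 10/15 share of Clinic F gives 42×10/15 = 28.
Total value = 113.

113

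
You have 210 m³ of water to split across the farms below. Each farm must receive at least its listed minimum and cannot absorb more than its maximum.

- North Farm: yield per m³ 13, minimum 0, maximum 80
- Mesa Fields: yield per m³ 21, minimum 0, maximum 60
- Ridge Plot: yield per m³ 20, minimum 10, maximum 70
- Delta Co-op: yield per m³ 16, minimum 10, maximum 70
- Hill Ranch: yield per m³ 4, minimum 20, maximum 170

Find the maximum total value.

Meeting every minimum uses 0+0+10+10+20 = 40 m³, leaving 170.
Order the farms by yield per m³: Mesa Fields 21 > Ridge Plot 20 > Delta Co-op 16 > North Farm 13 > Hill Ranch 4.
Mesa Fields takes 60 more to reach its cap of 60 ; 110 left.
Ridge Plot takes 60 more to reach its cap of 70 ; 50 left.
Delta Co-op: +50 (room for 60) → 60. Pool exhausted.
Total = 21×60 + 20×70 + 16×60 + 4×20 = 3700.

3700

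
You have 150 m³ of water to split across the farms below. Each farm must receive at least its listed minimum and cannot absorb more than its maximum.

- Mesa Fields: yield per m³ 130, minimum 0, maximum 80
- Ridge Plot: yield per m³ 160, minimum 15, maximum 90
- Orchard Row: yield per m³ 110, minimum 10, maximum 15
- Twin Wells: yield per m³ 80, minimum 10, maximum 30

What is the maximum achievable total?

21500

Meeting every minimum uses 0+15+10+10 = 35 m³, leaving 115.
Order the farms by yield per m³: Ridge Plot 160 > Mesa Fields 130 > Orchard Row 110 > Twin Wells 80.
Ridge Plot: +75 to 90 (cap) — 40 left.
Only 40 left; Mesa Fields takes them to reach 40.
Total = 130×40 + 160×90 + 110×10 + 80×10 = 21500.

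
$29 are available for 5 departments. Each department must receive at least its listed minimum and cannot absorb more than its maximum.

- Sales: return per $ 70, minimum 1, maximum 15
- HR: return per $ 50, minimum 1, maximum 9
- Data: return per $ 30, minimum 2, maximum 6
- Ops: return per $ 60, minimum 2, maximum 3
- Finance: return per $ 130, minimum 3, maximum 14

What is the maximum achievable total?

2750

Meeting every minimum uses 1+1+2+2+3 = 9 $, leaving 20.
Highest return per $ first: Finance 130 > Sales 70 > Ops 60 > HR 50 > Data 30.
Give Finance 11 more to hit its cap of 14 ; 9 left.
Only 9 left; Sales takes them to reach 10.
Total = 70×10 + 50×1 + 30×2 + 60×2 + 130×14 = 2750.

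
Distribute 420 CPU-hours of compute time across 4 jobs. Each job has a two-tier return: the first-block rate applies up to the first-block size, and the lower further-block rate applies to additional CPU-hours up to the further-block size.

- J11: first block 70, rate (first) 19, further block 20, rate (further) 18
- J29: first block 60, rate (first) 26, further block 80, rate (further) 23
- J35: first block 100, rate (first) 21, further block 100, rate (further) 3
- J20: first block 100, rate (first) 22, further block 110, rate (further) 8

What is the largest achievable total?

9210

Rank every tier by rate: J29/first 26 > J29/second 23 > J20/first 22 > J35/first 21 > J11/first 19 > J11/second 18 > J20/second 8 > J35/second 3.
J29 first at 26: fill all 60 — 360 left.
Fill J29 second block (80 at 23) — 280 left.
J20 first at 22: fill all 100 — 180 left.
J35/first (21): +100 — 80 left.
J11/first (19): +70 — 10 left.
J11 second at 18: only 10 left, fill 10.
Total = 26×60 + 23×80 + 22×100 + 21×100 + 19×70 + 18×10 = 9210.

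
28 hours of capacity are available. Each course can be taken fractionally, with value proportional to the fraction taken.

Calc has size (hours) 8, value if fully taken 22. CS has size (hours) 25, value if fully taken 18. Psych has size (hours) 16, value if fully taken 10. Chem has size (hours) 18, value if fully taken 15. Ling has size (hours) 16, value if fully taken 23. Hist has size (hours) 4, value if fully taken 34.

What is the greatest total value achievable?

Best value per unit of size first: Hist 34/4≈8.5, Calc 22/8≈2.75, Ling 23/16≈1.44, Chem 15/18≈0.833, CS 18/25≈0.72, Psych 10/16≈0.625.
Hist: take in full, 4 hours for value 34 ; 24 left.
Calc: take in full, 8 hours for value 22 ; 16 left.
All 16 hours of Ling fit (value 23) ; 0 remain.
Total value = 79.

79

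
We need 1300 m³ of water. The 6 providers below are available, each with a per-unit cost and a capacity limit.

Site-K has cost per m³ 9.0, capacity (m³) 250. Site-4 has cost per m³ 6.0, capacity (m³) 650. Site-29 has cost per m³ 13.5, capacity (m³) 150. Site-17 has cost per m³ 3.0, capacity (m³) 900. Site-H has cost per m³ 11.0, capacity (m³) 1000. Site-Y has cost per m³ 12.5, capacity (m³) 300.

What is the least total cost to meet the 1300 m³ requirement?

5100

Cheapest first:
Take 900 from Site-17 at 3.0 → need 400 more.
Take 400 from Site-4 at 6.0 to finish.
Site-K, Site-H, Site-Y, Site-29: unused.
Cost = 900×3.0 + 400×6.0 = 5100.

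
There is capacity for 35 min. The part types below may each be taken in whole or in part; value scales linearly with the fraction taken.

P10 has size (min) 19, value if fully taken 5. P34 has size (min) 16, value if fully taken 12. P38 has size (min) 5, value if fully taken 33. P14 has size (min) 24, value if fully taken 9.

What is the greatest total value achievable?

50.25

Best value per unit of size first: P38 33/5≈6.6, P34 12/16≈0.75, P14 9/24≈0.375, P10 5/19≈0.263.
Take all of P38 (5 min, value 33) ; 30 min left.
P34: take in full, 16 min for value 12 ; 14 left.
Fill the last 14 min with part of P14: 14/24 of it earns 5.25.
Total value = 50.25.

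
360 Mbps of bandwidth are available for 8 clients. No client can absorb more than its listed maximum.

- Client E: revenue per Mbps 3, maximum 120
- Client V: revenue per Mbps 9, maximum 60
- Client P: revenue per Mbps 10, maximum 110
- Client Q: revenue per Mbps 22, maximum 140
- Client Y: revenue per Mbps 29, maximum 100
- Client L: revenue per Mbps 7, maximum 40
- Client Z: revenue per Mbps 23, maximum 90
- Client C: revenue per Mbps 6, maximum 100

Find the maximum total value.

Rank by revenue per Mbps: Client Y 29 > Client Z 23 > Client Q 22 > Client P 10 > Client V 9 > Client L 7 > Client C 6 > Client E 3.
Client Y takes 100 to reach its cap of 100 — 260 left.
Give Client Z 90 to hit its cap of 90 — 170 left.
Client Q takes 140 to reach its cap of 140 — 30 left.
Only 30 left; Client P takes them to reach 30.
Total = 10×30 + 22×140 + 29×100 + 23×90 = 8350.

8350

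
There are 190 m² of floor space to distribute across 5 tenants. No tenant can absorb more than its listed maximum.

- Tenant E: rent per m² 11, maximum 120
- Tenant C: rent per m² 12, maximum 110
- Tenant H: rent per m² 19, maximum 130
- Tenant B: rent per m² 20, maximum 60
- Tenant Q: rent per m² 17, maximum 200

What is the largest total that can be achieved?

3670

Rank by rent per m²: Tenant B 20 > Tenant H 19 > Tenant Q 17 > Tenant C 12 > Tenant E 11.
Tenant B: +60 to 60 (cap) ; 130 left.
Tenant H takes 130 to reach its cap of 130 ; 0 left.
Total = 19×130 + 20×60 = 3670.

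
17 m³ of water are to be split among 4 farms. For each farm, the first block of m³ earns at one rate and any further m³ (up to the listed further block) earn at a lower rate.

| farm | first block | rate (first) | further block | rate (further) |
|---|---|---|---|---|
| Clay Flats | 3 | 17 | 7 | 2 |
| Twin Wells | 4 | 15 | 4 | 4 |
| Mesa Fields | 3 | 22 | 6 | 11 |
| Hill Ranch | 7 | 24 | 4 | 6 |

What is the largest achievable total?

345

Rank every tier by rate: Hill Ranch/first 24 > Mesa Fields/first 22 > Clay Flats/first 17 > Twin Wells/first 15 > Mesa Fields/second 11 > Hill Ranch/second 6 > Twin Wells/second 4 > Clay Flats/second 2.
Hill Ranch first at 24: fill all 7 — 10 left.
Fill Mesa Fields first block (3 at 22) — 7 left.
Clay Flats/first (17): +3 — 4 left.
Fill Twin Wells first block (4 at 15) — 0 left.
Total = 24×7 + 22×3 + 17×3 + 15×4 = 345.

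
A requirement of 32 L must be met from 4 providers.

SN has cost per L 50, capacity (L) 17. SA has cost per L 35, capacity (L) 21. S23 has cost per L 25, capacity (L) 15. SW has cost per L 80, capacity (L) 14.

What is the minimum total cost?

970

Cheapest first:
S23 (25): use full 15 — 17 L to go.
SA (35): take the remaining 17 — done.
SN, SW: unused.
Cost = 15×25 + 17×35 = 970.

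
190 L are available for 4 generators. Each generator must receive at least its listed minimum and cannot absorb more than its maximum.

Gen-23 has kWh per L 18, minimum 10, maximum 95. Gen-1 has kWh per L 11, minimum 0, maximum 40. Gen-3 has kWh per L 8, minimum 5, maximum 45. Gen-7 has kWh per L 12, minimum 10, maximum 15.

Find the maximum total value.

Meeting every minimum uses 10+0+5+10 = 25 L, leaving 165.
Rank by kWh per L: Gen-23 18 > Gen-7 12 > Gen-1 11 > Gen-3 8.
Gen-23: +85 to 95 (cap) ; 80 left.
Give Gen-7 5 more to hit its cap of 15 ; 75 left.
Give Gen-1 40 more to hit its cap of 40 ; 35 left.
Gen-3: +35 (room for 40) → 40. Pool exhausted.
Total = 18×95 + 11×40 + 8×40 + 12×15 = 2650.

2650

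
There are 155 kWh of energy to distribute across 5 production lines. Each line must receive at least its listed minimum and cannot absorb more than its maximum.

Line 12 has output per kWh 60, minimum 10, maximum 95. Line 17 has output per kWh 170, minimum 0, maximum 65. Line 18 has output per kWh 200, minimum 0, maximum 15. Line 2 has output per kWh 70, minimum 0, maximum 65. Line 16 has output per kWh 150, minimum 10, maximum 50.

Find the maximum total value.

23200

Meeting every minimum uses 10+0+0+0+10 = 20 kWh, leaving 135.
Highest output per kWh first: Line 18 200 > Line 17 170 > Line 16 150 > Line 2 70 > Line 12 60.
Line 18 takes 15 more to reach its cap of 15 → 120 left.
Give Line 17 65 more to hit its cap of 65 → 55 left.
Give Line 16 40 more to hit its cap of 50 → 15 left.
Line 2 has room for 65 more but only 15 remain, so it gets 15.
Total = 60×10 + 170×65 + 200×15 + 70×15 + 150×50 = 23200.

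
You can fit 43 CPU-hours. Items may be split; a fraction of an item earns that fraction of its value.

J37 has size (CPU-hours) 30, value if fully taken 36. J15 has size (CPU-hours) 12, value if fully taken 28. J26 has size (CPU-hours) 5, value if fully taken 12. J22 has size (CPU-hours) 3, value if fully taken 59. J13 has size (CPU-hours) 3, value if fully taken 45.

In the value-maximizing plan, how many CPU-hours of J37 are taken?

Rank by value-to-size ratio: J22 59/3≈19.7, J13 45/3≈15, J26 12/5≈2.4, J15 28/12≈2.33, J37 36/30≈1.2.
Take all of J22 (3 CPU-hours, value 59) ; 40 CPU-hours left.
All 3 CPU-hours of J13 fit (value 45) ; 37 remain.
Take all of J26 (5 CPU-hours, value 12) ; 32 CPU-hours left.
All 12 CPU-hours of J15 fit (value 28) ; 20 remain.
Only 20 CPU-hours remain; take 20/30 of J37 for value 36×20/30 = 24.

20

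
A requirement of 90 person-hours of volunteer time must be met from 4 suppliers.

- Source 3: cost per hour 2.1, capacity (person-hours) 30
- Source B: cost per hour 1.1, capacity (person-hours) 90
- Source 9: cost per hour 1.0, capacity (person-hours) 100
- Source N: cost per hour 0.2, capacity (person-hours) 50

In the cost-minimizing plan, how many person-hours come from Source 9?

Cheapest first:
Source N (0.2): use full 50 → 40 person-hours to go.
Source 9 (1.0): take the remaining 40 → done.
Source B, Source 3: unused.

40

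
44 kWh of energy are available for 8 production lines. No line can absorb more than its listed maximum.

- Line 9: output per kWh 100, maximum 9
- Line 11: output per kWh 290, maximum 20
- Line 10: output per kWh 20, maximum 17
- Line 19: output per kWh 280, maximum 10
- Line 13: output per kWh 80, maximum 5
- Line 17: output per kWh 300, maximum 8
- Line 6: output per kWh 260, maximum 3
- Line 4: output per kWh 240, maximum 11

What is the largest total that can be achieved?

12500

Order the production lines by output per kWh: Line 17 300 > Line 11 290 > Line 19 280 > Line 6 260 > Line 4 240 > Line 9 100 > Line 13 80 > Line 10 20.
Line 17: +8 to 8 (cap) → 36 left.
Line 11 takes 20 to reach its cap of 20 → 16 left.
Give Line 19 10 to hit its cap of 10 → 6 left.
Line 6 takes 3 to reach its cap of 3 → 3 left.
Line 4: +3 (room for 11) → 3. Pool exhausted.
Total = 290×20 + 280×10 + 300×8 + 260×3 + 240×3 = 12500.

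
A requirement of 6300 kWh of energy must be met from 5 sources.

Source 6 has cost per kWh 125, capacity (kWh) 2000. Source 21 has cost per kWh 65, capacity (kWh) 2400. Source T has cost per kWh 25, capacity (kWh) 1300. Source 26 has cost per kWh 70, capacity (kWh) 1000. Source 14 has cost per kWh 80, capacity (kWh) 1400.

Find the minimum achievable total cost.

395500

Cheapest first:
Source T (25): use full 1300 → 5000 kWh to go.
Take 2400 from Source 21 at 65 → need 2600 more.
Take 1000 from Source 26 at 70 → need 1600 more.
Source 14 at 80: take all 1400 kWh → 200 still needed.
Take 200 from Source 6 at 125 to finish.
Cost = 1300×25 + 2400×65 + 1000×70 + 1400×80 + 200×125 = 395500.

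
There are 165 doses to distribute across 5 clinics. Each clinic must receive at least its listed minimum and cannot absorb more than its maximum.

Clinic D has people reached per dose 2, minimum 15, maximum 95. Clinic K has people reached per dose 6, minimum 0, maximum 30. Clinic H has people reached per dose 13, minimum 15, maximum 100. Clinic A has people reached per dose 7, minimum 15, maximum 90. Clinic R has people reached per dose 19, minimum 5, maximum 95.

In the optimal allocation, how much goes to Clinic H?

40

Meeting every minimum uses 15+0+15+15+5 = 50 doses, leaving 115.
Rank by people reached per dose: Clinic R 19 > Clinic H 13 > Clinic A 7 > Clinic K 6 > Clinic D 2.
Clinic R takes 90 more to reach its cap of 95 — 25 left.
Only 25 left; Clinic H takes them to reach 40.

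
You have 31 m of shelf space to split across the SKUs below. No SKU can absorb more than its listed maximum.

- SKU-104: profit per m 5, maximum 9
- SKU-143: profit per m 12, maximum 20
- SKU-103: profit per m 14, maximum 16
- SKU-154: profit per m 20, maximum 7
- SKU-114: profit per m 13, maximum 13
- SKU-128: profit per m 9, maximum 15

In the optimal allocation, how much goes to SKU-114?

8

Rank by profit per m: SKU-154 20 > SKU-103 14 > SKU-114 13 > SKU-143 12 > SKU-128 9 > SKU-104 5.
Give SKU-154 7 to hit its cap of 7 — 24 left.
SKU-103 takes 16 to reach its cap of 16 — 8 left.
SKU-114: +8 (room for 13) → 8. Pool exhausted.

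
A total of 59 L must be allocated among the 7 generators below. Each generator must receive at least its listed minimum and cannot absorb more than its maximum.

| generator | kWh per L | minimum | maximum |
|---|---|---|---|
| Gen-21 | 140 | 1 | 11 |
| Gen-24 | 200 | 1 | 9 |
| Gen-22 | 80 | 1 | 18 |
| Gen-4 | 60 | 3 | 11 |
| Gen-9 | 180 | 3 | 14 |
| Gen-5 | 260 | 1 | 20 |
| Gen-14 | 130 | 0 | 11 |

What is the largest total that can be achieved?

11450

Meeting every minimum uses 1+1+1+3+3+1+0 = 10 L, leaving 49.
Highest kWh per L first: Gen-5 260 > Gen-24 200 > Gen-9 180 > Gen-21 140 > Gen-14 130 > Gen-22 80 > Gen-4 60.
Gen-5: +19 to 20 (cap) — 30 left.
Give Gen-24 8 more to hit its cap of 9 — 22 left.
Gen-9: +11 to 14 (cap) — 11 left.
Give Gen-21 10 more to hit its cap of 11 — 1 left.
Only 1 left; Gen-14 takes them to reach 1.
Total = 140×11 + 200×9 + 80×1 + 60×3 + 180×14 + 260×20 + 130×1 = 11450.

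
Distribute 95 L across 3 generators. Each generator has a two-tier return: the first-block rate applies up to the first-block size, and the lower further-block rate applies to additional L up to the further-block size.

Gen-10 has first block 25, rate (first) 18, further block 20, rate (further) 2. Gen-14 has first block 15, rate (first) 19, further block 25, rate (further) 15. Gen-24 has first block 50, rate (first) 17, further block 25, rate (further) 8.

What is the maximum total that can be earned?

1660

Rank every tier by rate: Gen-14/first 19 > Gen-10/first 18 > Gen-24/first 17 > Gen-14/second 15 > Gen-24/second 8 > Gen-10/second 2.
Fill Gen-14 first block (15 at 19) — 80 left.
Gen-10 first at 18: fill all 25 — 55 left.
Fill Gen-24 first block (50 at 17) — 5 left.
Gen-14 second at 15: only 5 left, fill 5.
Total = 19×15 + 18×25 + 17×50 + 15×5 = 1660.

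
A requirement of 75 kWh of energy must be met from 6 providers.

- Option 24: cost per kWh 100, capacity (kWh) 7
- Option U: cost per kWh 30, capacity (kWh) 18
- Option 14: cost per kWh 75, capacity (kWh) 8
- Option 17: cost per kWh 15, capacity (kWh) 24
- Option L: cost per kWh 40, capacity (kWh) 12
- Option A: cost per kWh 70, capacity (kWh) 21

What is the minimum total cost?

Fill from the cheapest provider first.
Option 17 (15): use full 24 → 51 kWh to go.
Take 18 from Option U at 30 → need 33 more.
Option L (40): use full 12 → 21 kWh to go.
Take 21 from Option A at 70 → need 0 more.
Option 14, Option 24: unused.
Cost = 24×15 + 18×30 + 12×40 + 21×70 = 2850.

2850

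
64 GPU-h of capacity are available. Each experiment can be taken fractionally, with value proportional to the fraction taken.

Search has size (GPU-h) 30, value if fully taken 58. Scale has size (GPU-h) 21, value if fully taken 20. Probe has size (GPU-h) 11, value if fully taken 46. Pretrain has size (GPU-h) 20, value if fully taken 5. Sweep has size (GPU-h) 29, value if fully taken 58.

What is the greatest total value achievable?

Rank by value-to-size ratio: Probe 46/11≈4.18, Sweep 58/29≈2, Search 58/30≈1.93, Scale 20/21≈0.952, Pretrain 5/20≈0.25.
Probe: take in full, 11 GPU-h for value 46 → 53 left.
Sweep: take in full, 29 GPU-h for value 58 → 24 left.
Only 24 GPU-h remain; take 24/30 of Search for value 58×24/30 = 46.4.
Total value = 150.4.

150.4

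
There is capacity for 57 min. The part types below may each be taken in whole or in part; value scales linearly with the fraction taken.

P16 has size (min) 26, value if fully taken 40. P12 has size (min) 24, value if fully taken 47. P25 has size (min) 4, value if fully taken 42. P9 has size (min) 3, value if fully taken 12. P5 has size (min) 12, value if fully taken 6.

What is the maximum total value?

141

Sort by value density: P25 42/4≈10.5, P9 12/3≈4, P12 47/24≈1.96, P16 40/26≈1.54, P5 6/12≈0.5.
P25: take in full, 4 min for value 42 ; 53 left.
Take all of P9 (3 min, value 12) ; 50 min left.
P12: take in full, 24 min for value 47 ; 26 left.
P16: take in full, 26 min for value 40 ; 0 left.
Total value = 141.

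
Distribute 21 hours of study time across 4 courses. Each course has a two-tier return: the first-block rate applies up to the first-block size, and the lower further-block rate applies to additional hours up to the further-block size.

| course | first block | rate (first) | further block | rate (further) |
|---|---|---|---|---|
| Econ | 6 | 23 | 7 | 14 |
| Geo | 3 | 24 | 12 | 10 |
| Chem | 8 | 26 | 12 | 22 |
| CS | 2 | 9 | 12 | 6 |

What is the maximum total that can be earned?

506

Rank every tier by rate: Chem/tier1 26 > Geo/tier1 24 > Econ/tier1 23 > Chem/tier2 22 > Econ/tier2 14 > Geo/tier2 10 > CS/tier1 9 > CS/tier2 6.
Chem tier1 at 26: fill all 8 — 13 left.
Geo tier1 at 24: fill all 3 — 10 left.
Econ tier1 at 23: fill all 6 — 4 left.
4 remain; put them into Chem tier2 at 22.
Total = 26×8 + 24×3 + 23×6 + 22×4 = 506.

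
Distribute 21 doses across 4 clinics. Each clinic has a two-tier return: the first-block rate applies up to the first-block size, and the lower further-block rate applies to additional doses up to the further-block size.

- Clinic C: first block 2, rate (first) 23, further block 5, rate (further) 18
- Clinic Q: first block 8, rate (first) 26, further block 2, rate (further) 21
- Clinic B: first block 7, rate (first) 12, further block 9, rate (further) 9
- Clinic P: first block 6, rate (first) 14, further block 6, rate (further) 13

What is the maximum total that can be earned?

Order all 8 blocks by rate: Clinic Q/tier1 26 > Clinic C/tier1 23 > Clinic Q/tier2 21 > Clinic C/tier2 18 > Clinic P/tier1 14 > Clinic P/tier2 13 > Clinic B/tier1 12 > Clinic B/tier2 9.
Clinic Q/tier1 (26): +8 — 13 left.
Clinic C/tier1 (23): +2 — 11 left.
Clinic Q/tier2 (21): +2 — 9 left.
Fill Clinic C tier2 block (5 at 18) — 4 left.
4 remain; put them into Clinic P tier1 at 14.
Total = 26×8 + 23×2 + 21×2 + 18×5 + 14×4 = 442.

442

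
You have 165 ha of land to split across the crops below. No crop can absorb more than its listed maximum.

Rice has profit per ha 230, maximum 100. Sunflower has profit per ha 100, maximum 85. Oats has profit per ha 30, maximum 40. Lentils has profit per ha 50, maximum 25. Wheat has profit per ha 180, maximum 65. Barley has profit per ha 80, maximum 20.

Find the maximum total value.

Highest profit per ha first: Rice 230 > Wheat 180 > Sunflower 100 > Barley 80 > Lentils 50 > Oats 30.
Rice takes 100 to reach its cap of 100 ; 65 left.
Give Wheat 65 to hit its cap of 65 ; 0 left.
Total = 230×100 + 180×65 = 34700.

34700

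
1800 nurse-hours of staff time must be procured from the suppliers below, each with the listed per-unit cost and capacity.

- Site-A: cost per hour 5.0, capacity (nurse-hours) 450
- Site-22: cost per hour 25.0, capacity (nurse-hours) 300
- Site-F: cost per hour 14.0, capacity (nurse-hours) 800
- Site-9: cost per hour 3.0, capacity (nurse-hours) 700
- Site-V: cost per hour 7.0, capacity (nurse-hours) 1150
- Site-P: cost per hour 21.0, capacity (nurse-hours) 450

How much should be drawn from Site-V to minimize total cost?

650

Cheapest first:
Site-9 (3.0): use full 700 ; 1100 nurse-hours to go.
Site-A at 5.0: take all 450 nurse-hours ; 650 still needed.
Site-V (7.0): take the remaining 650 ; done.
Site-F, Site-P, Site-22: unused.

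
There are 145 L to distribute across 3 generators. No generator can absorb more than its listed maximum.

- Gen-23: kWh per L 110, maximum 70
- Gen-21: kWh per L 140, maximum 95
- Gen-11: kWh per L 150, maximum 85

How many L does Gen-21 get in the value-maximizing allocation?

Order the generators by kWh per L: Gen-11 150 > Gen-21 140 > Gen-23 110.
Gen-11: +85 to 85 (cap) ; 60 left.
Gen-21 has room for 95 but only 60 remain, so it gets 60.

60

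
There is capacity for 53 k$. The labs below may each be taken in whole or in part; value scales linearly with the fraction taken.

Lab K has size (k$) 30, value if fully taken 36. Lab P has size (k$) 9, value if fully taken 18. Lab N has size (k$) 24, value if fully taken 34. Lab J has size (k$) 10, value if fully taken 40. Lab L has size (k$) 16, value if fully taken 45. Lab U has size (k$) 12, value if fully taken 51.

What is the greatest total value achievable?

Rank by value-to-size ratio: Lab U 51/12≈4.25, Lab J 40/10≈4, Lab L 45/16≈2.81, Lab P 18/9≈2, Lab N 34/24≈1.42, Lab K 36/30≈1.2.
Lab U: take in full, 12 k$ for value 51 → 41 left.
All 10 k$ of Lab J fit (value 40) → 31 remain.
Take all of Lab L (16 k$, value 45) → 15 k$ left.
Take all of Lab P (9 k$, value 18) → 6 k$ left.
Fill the last 6 k$ with part of Lab N: 6/24 of it earns 8.5.
Total value = 162.5.

162.5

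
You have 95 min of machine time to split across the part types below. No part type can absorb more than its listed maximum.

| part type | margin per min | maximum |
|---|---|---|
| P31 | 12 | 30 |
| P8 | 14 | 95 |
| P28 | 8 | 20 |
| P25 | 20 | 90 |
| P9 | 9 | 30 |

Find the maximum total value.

1870

Order the part types by margin per min: P25 20 > P8 14 > P31 12 > P9 9 > P28 8.
P25 takes 90 to reach its cap of 90 ; 5 left.
Only 5 left; P8 takes them to reach 5.
Total = 14×5 + 20×90 = 1870.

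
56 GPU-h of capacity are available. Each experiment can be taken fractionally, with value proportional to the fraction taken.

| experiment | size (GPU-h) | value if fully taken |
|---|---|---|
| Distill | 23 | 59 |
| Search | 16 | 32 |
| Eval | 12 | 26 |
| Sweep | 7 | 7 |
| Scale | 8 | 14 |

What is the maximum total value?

Best value per unit of size first: Distill 59/23≈2.57, Eval 26/12≈2.17, Search 32/16≈2, Scale 14/8≈1.75, Sweep 7/7≈1.
Take all of Distill (23 GPU-h, value 59) — 33 GPU-h left.
All 12 GPU-h of Eval fit (value 26) — 21 remain.
All 16 GPU-h of Search fit (value 32) — 5 remain.
Only 5 GPU-h remain; take 5/8 of Scale for value 14×5/8 = 8.75.
Total value = 125.75.

125.75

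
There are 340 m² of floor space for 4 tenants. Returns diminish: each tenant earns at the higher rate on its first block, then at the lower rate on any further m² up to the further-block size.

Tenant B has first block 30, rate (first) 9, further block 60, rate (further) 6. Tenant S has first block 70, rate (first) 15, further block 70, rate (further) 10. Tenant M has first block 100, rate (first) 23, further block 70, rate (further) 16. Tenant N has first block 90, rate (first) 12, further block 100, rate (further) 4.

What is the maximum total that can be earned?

5650

Order all 8 blocks by rate: Tenant M/tier1 23 > Tenant M/tier2 16 > Tenant S/tier1 15 > Tenant N/tier1 12 > Tenant S/tier2 10 > Tenant B/tier1 9 > Tenant B/tier2 6 > Tenant N/tier2 4.
Tenant M/tier1 (23): +100 — 240 left.
Tenant M tier2 at 16: fill all 70 — 170 left.
Tenant S tier1 at 15: fill all 70 — 100 left.
Tenant N tier1 at 12: fill all 90 — 10 left.
Tenant S tier2 at 10: only 10 left, fill 10.
Total = 23×100 + 16×70 + 15×70 + 12×90 + 10×10 = 5650.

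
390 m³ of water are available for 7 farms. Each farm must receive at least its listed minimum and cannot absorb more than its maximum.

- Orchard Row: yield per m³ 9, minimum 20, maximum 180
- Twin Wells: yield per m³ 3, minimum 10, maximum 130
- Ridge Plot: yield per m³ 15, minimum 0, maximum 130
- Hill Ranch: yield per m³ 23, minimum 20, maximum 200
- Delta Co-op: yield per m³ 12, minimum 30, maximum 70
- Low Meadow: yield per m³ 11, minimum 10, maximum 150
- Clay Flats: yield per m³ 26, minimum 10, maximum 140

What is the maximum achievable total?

8460

Meeting every minimum uses 20+10+0+20+30+10+10 = 100 m³, leaving 290.
Highest yield per m³ first: Clay Flats 26 > Hill Ranch 23 > Ridge Plot 15 > Delta Co-op 12 > Low Meadow 11 > Orchard Row 9 > Twin Wells 3.
Clay Flats takes 130 more to reach its cap of 140 → 160 left.
Only 160 left; Hill Ranch takes them to reach 180.
Total = 9×20 + 3×10 + 23×180 + 12×30 + 11×10 + 26×140 = 8460.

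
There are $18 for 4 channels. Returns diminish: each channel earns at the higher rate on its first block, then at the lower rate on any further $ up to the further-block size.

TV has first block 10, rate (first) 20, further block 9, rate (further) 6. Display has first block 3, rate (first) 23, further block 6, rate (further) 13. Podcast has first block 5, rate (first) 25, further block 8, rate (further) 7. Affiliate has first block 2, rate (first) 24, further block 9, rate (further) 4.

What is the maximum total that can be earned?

402

Rank every tier by rate: Podcast/first 25 > Affiliate/first 24 > Display/first 23 > TV/first 20 > Display/second 13 > Podcast/second 7 > TV/second 6 > Affiliate/second 4.
Podcast first at 25: fill all 5 ; 13 left.
Affiliate/first (24): +2 ; 11 left.
Fill Display first block (3 at 23) ; 8 left.
8 remain; put them into TV first at 20.
Total = 25×5 + 24×2 + 23×3 + 20×8 = 402.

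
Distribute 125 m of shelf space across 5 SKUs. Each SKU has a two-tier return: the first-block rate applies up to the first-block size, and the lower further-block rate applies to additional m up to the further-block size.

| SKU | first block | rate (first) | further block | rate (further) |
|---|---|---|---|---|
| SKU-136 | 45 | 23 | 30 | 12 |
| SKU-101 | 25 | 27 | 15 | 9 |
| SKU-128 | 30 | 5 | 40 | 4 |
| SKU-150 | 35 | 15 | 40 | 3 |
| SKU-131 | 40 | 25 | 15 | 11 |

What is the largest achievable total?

2935

Treat each block as its own option and order by rate: SKU-101/tier1 27 > SKU-131/tier1 25 > SKU-136/tier1 23 > SKU-150/tier1 15 > SKU-136/tier2 12 > SKU-131/tier2 11 > SKU-101/tier2 9 > SKU-128/tier1 5 > SKU-128/tier2 4 > SKU-150/tier2 3.
SKU-101/tier1 (27): +25 ; 100 left.
Fill SKU-131 tier1 block (40 at 25) ; 60 left.
SKU-136/tier1 (23): +45 ; 15 left.
SKU-150/tier1: +15 of 35 at 15; pool empty.
Total = 27×25 + 25×40 + 23×45 + 15×15 = 2935.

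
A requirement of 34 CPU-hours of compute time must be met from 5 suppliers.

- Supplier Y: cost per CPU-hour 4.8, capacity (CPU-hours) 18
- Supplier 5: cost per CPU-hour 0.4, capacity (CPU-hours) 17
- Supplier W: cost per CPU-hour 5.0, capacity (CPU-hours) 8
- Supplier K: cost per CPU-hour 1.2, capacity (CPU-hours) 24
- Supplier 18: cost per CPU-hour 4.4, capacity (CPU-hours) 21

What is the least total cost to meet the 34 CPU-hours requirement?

27.2

Fill from the cheapest supplier first.
Take 17 from Supplier 5 at 0.4 → need 17 more.
Supplier K (1.2): take the remaining 17 → done.
Supplier 18, Supplier Y, Supplier W: unused.
Cost = 17×0.4 + 17×1.2 = 27.2.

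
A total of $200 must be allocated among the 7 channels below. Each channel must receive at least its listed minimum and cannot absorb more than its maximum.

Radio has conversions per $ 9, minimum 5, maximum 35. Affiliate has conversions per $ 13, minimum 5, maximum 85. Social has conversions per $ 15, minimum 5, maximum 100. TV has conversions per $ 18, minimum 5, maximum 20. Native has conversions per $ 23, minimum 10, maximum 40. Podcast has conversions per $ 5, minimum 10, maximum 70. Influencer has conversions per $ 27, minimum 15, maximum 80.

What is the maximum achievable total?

Meeting every minimum uses 5+5+5+5+10+10+15 = 55 $, leaving 145.
Order the channels by conversions per $: Influencer 27 > Native 23 > TV 18 > Social 15 > Affiliate 13 > Radio 9 > Podcast 5.
Influencer takes 65 more to reach its cap of 80 — 80 left.
Give Native 30 more to hit its cap of 40 — 50 left.
TV takes 15 more to reach its cap of 20 — 35 left.
Only 35 left; Social takes them to reach 40.
Total = 9×5 + 13×5 + 15×40 + 18×20 + 23×40 + 5×10 + 27×80 = 4200.

4200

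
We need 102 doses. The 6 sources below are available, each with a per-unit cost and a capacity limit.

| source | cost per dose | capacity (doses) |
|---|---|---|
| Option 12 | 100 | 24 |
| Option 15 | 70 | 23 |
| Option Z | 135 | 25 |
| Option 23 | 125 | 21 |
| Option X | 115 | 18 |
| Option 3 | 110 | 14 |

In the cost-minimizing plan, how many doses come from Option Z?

Use sources in increasing cost order.
Option 15 at 70: take all 23 doses — 79 still needed.
Option 12 at 100: take all 24 doses — 55 still needed.
Take 14 from Option 3 at 110 — need 41 more.
Take 18 from Option X at 115 — need 23 more.
Take 21 from Option 23 at 125 — need 2 more.
Option Z (135): take the remaining 2 — done.

2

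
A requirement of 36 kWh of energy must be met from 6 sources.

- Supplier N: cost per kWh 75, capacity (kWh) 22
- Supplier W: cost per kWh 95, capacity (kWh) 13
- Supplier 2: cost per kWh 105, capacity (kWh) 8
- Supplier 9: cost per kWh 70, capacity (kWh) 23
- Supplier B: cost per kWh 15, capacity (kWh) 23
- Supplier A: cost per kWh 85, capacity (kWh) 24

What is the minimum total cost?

Use sources in increasing cost order.
Take 23 from Supplier B at 15 ; need 13 more.
Supplier 9 at 70: take 13 of its 23 ; requirement met.
Supplier N, Supplier A, Supplier W, Supplier 2: unused.
Cost = 23×15 + 13×70 = 1255.

1255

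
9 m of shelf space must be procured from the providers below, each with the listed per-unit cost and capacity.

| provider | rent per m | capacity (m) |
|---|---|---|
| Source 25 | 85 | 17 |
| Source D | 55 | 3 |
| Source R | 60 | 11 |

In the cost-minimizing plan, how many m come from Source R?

6

Fill from the cheapest provider first.
Take 3 from Source D at 55 → need 6 more.
Take 6 from Source R at 60 to finish.
Source 25: unused.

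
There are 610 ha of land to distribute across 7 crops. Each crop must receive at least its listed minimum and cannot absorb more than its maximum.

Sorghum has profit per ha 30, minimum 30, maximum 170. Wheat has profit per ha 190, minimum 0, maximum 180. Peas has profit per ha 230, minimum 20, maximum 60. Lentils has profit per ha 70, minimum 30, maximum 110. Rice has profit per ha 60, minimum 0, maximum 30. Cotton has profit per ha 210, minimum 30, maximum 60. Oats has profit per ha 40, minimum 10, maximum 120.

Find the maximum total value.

76400

Meeting every minimum uses 30+0+20+30+0+30+10 = 120 ha, leaving 490.
Order the crops by profit per ha: Peas 230 > Cotton 210 > Wheat 190 > Lentils 70 > Rice 60 > Oats 40 > Sorghum 30.
Peas takes 40 more to reach its cap of 60 → 450 left.
Cotton takes 30 more to reach its cap of 60 → 420 left.
Wheat: +180 to 180 (cap) → 240 left.
Give Lentils 80 more to hit its cap of 110 → 160 left.
Rice: +30 to 30 (cap) → 130 left.
Give Oats 110 more to hit its cap of 120 → 20 left.
Sorghum: +20 (room for 140) → 50. Pool exhausted.
Total = 30×50 + 190×180 + 230×60 + 70×110 + 60×30 + 210×60 + 40×120 = 76400.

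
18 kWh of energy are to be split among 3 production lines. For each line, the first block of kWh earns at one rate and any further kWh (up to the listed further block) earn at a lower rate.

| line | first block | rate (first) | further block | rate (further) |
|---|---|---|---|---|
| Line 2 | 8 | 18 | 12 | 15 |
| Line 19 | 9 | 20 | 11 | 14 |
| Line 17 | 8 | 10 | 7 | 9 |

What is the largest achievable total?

Treat each block as its own option and order by rate: Line 19/T1 20 > Line 2/T1 18 > Line 2/T2 15 > Line 19/T2 14 > Line 17/T1 10 > Line 17/T2 9.
Line 19/T1 (20): +9 → 9 left.
Line 2 T1 at 18: fill all 8 → 1 left.
Line 2 T2 at 15: only 1 left, fill 1.
Total = 20×9 + 18×8 + 15×1 = 339.

339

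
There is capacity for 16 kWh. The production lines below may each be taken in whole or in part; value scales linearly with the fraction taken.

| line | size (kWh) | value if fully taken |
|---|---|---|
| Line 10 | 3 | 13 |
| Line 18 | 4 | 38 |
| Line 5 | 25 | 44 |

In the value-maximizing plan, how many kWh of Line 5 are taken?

9

Rank by value-to-size ratio: Line 18 38/4≈9.5, Line 10 13/3≈4.33, Line 5 44/25≈1.76.
All 4 kWh of Line 18 fit (value 38) → 12 remain.
Line 10: take in full, 3 kWh for value 13 → 9 left.
Only 9 kWh remain; take 9/25 of Line 5 for value 44×9/25 = 15.84.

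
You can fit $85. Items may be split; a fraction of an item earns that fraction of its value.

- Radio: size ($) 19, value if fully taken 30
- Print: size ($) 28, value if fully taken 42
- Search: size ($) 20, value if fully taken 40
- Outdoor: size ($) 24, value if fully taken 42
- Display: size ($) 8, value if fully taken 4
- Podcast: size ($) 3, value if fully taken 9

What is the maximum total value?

Best value per unit of size first: Podcast 9/3≈3, Search 40/20≈2, Outdoor 42/24≈1.75, Radio 30/19≈1.58, Print 42/28≈1.5, Display 4/8≈0.5.
Take all of Podcast (3 $, value 9) ; 82 $ left.
Search: take in full, 20 $ for value 40 ; 62 left.
Take all of Outdoor (24 $, value 42) ; 38 $ left.
All 19 $ of Radio fit (value 30) ; 19 remain.
Fill the last 19 $ with part of Print: 19/28 of it earns 28.5.
Total value = 149.5.

149.5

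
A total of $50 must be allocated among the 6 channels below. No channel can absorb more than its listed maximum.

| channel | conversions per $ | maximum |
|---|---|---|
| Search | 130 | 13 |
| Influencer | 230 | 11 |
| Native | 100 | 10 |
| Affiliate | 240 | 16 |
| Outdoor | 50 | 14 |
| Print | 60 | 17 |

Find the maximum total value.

Highest conversions per $ first: Affiliate 240 > Influencer 230 > Search 130 > Native 100 > Print 60 > Outdoor 50.
Affiliate: +16 to 16 (cap) — 34 left.
Influencer takes 11 to reach its cap of 11 — 23 left.
Give Search 13 to hit its cap of 13 — 10 left.
Give Native 10 to hit its cap of 10 — 0 left.
Total = 130×13 + 230×11 + 100×10 + 240×16 = 9060.

9060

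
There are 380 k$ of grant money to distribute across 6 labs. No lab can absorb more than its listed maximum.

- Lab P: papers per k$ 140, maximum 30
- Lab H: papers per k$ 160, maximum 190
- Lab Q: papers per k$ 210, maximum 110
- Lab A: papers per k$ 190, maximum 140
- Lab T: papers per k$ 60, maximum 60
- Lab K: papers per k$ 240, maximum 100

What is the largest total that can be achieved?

78500

Highest papers per k$ first: Lab K 240 > Lab Q 210 > Lab A 190 > Lab H 160 > Lab P 140 > Lab T 60.
Give Lab K 100 to hit its cap of 100 ; 280 left.
Lab Q: +110 to 110 (cap) ; 170 left.
Lab A: +140 to 140 (cap) ; 30 left.
Lab H: +30 (room for 190) → 30. Pool exhausted.
Total = 160×30 + 210×110 + 190×140 + 240×100 = 78500.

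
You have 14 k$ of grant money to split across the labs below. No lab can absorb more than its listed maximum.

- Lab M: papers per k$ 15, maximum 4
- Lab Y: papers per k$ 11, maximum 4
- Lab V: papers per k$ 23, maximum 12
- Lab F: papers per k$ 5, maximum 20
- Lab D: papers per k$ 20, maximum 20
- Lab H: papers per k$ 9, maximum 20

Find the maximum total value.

316

Order the labs by papers per k$: Lab V 23 > Lab D 20 > Lab M 15 > Lab Y 11 > Lab H 9 > Lab F 5.
Give Lab V 12 to hit its cap of 12 ; 2 left.
Only 2 left; Lab D takes them to reach 2.
Total = 23×12 + 20×2 = 316.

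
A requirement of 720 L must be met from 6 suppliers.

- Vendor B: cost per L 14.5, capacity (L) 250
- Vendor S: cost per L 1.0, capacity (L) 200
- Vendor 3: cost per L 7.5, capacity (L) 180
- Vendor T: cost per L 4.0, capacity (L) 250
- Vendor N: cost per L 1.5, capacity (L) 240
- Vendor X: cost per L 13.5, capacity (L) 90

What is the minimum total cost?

1785

Fill from the cheapest supplier first.
Take 200 from Vendor S at 1.0 ; need 520 more.
Vendor N (1.5): use full 240 ; 280 L to go.
Take 250 from Vendor T at 4.0 ; need 30 more.
Vendor 3 (7.5): take the remaining 30 ; done.
Vendor X, Vendor B: unused.
Cost = 200×1.0 + 240×1.5 + 250×4.0 + 30×7.5 = 1785.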